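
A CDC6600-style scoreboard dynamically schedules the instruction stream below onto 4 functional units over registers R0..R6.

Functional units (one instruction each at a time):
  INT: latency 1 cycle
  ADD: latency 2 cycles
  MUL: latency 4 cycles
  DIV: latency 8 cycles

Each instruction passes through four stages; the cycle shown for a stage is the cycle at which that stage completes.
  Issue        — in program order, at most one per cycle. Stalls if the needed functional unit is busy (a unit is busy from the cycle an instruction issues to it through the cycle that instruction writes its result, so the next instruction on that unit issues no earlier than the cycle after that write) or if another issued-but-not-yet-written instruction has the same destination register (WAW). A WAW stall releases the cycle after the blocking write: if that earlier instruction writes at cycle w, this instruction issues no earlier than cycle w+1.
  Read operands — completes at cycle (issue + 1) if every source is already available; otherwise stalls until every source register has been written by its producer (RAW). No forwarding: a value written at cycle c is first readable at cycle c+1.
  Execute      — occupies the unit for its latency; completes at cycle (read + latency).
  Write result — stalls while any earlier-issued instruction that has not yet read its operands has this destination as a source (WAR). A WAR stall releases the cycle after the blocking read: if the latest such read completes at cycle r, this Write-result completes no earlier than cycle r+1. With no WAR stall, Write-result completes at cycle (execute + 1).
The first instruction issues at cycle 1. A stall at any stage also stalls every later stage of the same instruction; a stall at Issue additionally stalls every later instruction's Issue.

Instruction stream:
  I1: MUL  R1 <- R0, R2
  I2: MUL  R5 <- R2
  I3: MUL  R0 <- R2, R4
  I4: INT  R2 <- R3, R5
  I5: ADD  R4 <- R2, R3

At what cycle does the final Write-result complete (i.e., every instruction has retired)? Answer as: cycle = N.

[1] I1→MUL
[2] I1 RO
[6] I1 EX
[7] I1 WR R1
[8] I2→MUL
[9] I2 RO
[13] I2 EX
[14] I2 WR R5
[15] I3→MUL
[16] I3 RO, I4→INT
[17] I4 RO, I5→ADD
[18] I4 EX
[19] I4 WR R2
[20] I3 EX, I5 RO
[21] I3 WR R0
[22] I5 EX
[23] I5 WR R4

cycle = 23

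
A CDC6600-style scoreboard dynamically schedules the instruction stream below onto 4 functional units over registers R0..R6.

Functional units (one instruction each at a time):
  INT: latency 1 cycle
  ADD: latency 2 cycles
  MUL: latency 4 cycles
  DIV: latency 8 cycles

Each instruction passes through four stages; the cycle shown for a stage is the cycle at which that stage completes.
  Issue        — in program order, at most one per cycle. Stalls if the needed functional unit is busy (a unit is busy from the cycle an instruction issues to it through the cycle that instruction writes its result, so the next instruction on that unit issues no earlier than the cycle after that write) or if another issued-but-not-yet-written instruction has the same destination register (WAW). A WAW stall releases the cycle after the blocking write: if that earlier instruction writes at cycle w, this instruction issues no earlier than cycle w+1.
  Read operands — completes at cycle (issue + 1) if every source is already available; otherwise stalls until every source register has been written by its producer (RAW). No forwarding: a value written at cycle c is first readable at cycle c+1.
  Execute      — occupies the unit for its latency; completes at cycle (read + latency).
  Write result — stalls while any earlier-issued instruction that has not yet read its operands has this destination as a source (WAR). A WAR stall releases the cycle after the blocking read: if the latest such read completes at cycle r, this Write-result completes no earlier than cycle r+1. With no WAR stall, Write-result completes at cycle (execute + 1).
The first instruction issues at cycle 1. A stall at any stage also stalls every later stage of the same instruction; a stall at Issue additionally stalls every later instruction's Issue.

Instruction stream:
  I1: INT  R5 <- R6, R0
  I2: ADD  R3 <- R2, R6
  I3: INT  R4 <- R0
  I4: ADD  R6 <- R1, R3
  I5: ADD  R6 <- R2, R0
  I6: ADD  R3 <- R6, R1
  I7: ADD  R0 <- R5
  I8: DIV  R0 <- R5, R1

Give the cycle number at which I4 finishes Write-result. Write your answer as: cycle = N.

cycle = 11

c1: issue I1 (INT)
c2: I1 read-ops; issue I2 (ADD)
c3: I1 finished on INT; I2 read-ops
c4: I1→R5
c5: I2 finished on ADD; issue I3 (INT)
c6: I2→R3; I3 read-ops
c7: I3 finished on INT; issue I4 (ADD)
c8: I3→R4; I4 read-ops
c10: I4 finished on ADD
c11: I4→R6
c12: issue I5 (ADD)
c13: I5 read-ops
c15: I5 finished on ADD
c16: I5→R6
c17: issue I6 (ADD)
c18: I6 read-ops
c20: I6 finished on ADD
c21: I6→R3
c22: issue I7 (ADD)
c23: I7 read-ops
c25: I7 finished on ADD
c26: I7→R0
c27: issue I8 (DIV)
c28: I8 read-ops
c36: I8 finished on DIV
c37: I8→R0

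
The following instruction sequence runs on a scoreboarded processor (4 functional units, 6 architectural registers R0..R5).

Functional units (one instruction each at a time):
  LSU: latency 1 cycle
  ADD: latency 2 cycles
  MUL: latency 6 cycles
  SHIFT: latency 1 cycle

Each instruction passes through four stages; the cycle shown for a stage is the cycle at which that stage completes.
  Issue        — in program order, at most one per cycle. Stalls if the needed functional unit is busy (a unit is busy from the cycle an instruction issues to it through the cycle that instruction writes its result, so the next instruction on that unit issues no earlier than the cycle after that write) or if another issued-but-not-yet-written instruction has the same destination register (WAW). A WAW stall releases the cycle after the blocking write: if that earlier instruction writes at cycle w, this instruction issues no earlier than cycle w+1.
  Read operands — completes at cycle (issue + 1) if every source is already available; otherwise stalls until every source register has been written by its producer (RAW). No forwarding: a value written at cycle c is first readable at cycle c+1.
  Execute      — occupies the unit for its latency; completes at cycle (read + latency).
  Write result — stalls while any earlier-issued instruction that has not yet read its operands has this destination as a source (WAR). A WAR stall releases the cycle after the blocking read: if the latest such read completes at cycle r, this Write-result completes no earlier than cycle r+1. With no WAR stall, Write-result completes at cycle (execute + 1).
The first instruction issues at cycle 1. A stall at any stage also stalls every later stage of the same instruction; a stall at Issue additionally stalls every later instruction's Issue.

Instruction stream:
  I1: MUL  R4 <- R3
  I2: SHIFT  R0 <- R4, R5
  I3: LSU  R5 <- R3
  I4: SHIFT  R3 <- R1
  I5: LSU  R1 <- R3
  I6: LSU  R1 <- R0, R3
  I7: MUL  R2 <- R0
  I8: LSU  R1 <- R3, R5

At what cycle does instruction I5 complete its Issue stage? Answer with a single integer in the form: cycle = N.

cycle = 14

I1  is:1  ro:2  ex:8  wr:9
I2  is:2  ro:10  ex:11  wr:12  — RAW R4: wait I1 write@9
I3  is:3  ro:4  ex:5  wr:11  — WAR R5: wait I2 read@10
I4  is:13  ro:14  ex:15  wr:16  — struct: SHIFT busy until I2 writes@12
I5  is:14  ro:17  ex:18  wr:19  — RAW R3: wait I4 write@16
I6  is:20  ro:21  ex:22  wr:23  — struct: LSU busy until I5 writes@19
I7  is:21  ro:22  ex:28  wr:29
I8  is:24  ro:25  ex:26  wr:27  — struct: LSU busy until I6 writes@23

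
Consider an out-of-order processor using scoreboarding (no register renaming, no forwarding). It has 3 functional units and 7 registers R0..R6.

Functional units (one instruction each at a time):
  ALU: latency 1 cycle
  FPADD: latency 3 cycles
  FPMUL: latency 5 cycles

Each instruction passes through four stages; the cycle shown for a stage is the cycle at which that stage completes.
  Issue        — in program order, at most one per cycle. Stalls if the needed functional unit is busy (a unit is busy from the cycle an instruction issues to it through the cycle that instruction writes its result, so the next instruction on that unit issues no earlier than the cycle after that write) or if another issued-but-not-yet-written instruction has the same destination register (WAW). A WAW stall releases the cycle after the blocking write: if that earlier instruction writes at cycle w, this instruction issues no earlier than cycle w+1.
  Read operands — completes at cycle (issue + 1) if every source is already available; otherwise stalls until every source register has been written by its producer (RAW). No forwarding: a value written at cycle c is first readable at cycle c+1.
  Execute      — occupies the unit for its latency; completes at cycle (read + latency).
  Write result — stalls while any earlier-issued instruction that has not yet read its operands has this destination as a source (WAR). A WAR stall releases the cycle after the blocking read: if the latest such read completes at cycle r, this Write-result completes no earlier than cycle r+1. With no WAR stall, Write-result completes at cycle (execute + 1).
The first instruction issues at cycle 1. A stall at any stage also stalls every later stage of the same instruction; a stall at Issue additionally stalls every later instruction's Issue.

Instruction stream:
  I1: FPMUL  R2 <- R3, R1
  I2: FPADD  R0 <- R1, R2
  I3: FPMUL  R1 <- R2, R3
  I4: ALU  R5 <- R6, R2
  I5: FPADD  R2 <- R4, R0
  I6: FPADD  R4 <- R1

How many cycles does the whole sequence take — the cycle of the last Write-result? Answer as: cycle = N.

t=1  issue I1 (FPMUL)
t=2  I1 read-ops; issue I2 (FPADD)
t=7  I1 finished on FPMUL
t=8  I1→R2
t=9  I2 read-ops; issue I3 (FPMUL)
t=10  I3 read-ops; issue I4 (ALU)
t=11  I4 read-ops
t=12  I2 finished on FPADD; I4 finished on ALU
t=13  I2→R0; I4→R5
t=14  issue I5 (FPADD)
t=15  I3 finished on FPMUL; I5 read-ops
t=16  I3→R1
t=18  I5 finished on FPADD
t=19  I5→R2
t=20  issue I6 (FPADD)
t=21  I6 read-ops
t=24  I6 finished on FPADD
t=25  I6→R4

cycle = 25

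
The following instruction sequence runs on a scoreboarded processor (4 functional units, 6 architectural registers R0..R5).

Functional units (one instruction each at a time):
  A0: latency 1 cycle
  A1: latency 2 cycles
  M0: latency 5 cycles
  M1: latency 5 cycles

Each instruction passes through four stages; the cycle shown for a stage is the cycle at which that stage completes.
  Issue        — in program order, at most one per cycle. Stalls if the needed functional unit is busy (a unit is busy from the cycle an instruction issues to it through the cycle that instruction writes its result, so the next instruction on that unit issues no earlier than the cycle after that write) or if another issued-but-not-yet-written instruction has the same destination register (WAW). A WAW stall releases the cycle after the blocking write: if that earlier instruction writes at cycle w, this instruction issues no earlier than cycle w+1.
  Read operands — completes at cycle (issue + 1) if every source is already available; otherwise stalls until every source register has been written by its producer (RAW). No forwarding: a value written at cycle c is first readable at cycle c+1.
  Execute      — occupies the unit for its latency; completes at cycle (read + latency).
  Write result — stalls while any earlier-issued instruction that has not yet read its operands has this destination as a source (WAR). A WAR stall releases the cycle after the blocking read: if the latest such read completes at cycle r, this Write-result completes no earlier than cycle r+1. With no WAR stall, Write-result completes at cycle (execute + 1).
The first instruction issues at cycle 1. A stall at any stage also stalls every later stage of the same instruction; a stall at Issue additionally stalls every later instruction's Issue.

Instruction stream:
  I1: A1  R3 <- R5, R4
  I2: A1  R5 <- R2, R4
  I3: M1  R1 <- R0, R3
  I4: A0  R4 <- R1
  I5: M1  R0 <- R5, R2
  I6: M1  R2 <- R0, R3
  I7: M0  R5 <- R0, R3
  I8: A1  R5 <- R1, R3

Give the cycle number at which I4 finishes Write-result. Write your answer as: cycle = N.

[I1] 1/2/4/5
[I2] 6/7/9/10  (struct: A1 busy until I1 writes@5)
[I3] 7/8/13/14
[I4] 8/15/16/17  (RAW R1: wait I3 write@14)
[I5] 15/16/21/22  (struct: M1 busy until I3 writes@14)
[I6] 23/24/29/30  (struct: M1 busy until I5 writes@22)
[I7] 24/25/30/31
[I8] 32/33/35/36  (WAW R5: wait I7 write@31)

cycle = 17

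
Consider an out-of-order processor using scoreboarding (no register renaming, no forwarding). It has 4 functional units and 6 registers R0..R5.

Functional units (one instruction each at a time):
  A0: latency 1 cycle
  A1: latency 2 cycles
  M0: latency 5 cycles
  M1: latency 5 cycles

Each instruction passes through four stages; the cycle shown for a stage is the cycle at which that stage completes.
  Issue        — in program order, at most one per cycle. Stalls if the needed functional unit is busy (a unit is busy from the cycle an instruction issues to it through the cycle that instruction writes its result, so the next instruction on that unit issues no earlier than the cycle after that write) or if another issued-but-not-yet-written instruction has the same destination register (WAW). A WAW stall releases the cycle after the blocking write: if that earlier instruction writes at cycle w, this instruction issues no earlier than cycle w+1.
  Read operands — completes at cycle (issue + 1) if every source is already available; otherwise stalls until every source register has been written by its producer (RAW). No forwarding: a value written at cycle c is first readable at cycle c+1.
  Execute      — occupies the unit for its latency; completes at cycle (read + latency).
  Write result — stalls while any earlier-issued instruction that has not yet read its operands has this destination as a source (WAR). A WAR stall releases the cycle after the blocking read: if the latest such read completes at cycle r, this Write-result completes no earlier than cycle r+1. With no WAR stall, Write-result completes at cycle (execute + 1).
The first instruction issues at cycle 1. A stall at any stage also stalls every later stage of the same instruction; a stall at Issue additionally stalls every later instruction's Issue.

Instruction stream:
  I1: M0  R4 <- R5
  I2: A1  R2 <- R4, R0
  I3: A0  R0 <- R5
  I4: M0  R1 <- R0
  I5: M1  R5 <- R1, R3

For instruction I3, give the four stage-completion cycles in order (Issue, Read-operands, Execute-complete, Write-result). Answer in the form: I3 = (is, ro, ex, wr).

I3 = (3, 4, 5, 10)

I1: IS=1 RO=2 EX=7 WR=8
I2: IS=2 RO=9 EX=11 WR=12  [RAW R4: wait I1 write@8]
I3: IS=3 RO=4 EX=5 WR=10  [WAR R0: wait I2 read@9]
I4: IS=9 RO=11 EX=16 WR=17  [struct: M0 busy until I1 writes@8; RAW R0: wait I3 write@10]
I5: IS=10 RO=18 EX=23 WR=24  [RAW R1: wait I4 write@17]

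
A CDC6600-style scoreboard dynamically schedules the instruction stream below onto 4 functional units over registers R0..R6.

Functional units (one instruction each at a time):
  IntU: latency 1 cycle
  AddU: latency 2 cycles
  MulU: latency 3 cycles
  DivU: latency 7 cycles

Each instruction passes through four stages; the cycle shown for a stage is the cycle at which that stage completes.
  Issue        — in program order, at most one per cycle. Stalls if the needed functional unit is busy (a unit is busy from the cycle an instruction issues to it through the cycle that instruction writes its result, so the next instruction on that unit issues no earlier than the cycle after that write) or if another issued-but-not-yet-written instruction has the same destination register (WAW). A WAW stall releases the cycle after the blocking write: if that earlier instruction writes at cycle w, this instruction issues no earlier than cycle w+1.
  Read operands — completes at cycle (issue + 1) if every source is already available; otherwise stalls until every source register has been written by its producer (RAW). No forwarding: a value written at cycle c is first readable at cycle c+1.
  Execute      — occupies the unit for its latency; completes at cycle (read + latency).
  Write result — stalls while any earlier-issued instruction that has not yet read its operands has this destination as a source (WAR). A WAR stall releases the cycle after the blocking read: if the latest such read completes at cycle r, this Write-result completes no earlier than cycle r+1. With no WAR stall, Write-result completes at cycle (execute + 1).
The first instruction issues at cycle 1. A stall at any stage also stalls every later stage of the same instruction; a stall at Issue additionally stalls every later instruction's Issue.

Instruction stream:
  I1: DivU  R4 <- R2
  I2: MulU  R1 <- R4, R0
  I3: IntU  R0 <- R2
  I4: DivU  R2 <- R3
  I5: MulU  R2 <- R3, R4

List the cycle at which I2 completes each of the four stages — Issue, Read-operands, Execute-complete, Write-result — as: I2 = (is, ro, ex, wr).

I2 = (2, 11, 14, 15)

c1: issue I1 (DivU)
c2: I1 read-ops, issue I2 (MulU)
c3: issue I3 (IntU)
c4: I3 read-ops
c5: I3 finished on IntU
c9: I1 finished on DivU
c10: I1→R4
c11: I2 read-ops, issue I4 (DivU)
c12: I3→R0, I4 read-ops
c14: I2 finished on MulU
c15: I2→R1
c19: I4 finished on DivU
c20: I4→R2
c21: issue I5 (MulU)
c22: I5 read-ops
c25: I5 finished on MulU
c26: I5→R2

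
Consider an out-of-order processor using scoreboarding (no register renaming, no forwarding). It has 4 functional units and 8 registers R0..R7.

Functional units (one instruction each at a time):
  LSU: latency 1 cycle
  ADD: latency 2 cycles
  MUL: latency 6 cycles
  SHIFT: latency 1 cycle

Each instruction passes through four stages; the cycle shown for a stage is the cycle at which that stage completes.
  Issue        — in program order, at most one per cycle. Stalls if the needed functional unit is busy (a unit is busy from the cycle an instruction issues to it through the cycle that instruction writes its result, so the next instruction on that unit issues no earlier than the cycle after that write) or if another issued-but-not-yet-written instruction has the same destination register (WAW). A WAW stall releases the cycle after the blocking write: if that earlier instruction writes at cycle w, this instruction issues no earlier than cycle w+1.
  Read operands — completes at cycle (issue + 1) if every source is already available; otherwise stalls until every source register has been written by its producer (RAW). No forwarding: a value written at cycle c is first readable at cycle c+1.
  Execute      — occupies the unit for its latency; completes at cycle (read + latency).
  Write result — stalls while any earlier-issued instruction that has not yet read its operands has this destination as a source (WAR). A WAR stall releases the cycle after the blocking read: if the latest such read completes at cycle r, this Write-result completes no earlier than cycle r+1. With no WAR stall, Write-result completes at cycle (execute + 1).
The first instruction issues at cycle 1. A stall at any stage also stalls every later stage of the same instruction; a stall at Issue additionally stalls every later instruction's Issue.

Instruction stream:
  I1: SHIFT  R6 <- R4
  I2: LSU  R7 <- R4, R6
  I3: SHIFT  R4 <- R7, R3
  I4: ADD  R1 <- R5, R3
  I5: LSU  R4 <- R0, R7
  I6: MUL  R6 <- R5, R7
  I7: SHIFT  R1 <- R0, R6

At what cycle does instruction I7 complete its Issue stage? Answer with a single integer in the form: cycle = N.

cycle = 13

I1  is:1  ro:2  ex:3  wr:4
I2  is:2  ro:5  ex:6  wr:7  — RAW R6: wait I1 write@4
I3  is:5  ro:8  ex:9  wr:10  — struct: SHIFT busy until I1 writes@4, RAW R7: wait I2 write@7
I4  is:6  ro:7  ex:9  wr:10
I5  is:11  ro:12  ex:13  wr:14  — WAW R4: wait I3 write@10
I6  is:12  ro:13  ex:19  wr:20
I7  is:13  ro:21  ex:22  wr:23  — RAW R6: wait I6 write@20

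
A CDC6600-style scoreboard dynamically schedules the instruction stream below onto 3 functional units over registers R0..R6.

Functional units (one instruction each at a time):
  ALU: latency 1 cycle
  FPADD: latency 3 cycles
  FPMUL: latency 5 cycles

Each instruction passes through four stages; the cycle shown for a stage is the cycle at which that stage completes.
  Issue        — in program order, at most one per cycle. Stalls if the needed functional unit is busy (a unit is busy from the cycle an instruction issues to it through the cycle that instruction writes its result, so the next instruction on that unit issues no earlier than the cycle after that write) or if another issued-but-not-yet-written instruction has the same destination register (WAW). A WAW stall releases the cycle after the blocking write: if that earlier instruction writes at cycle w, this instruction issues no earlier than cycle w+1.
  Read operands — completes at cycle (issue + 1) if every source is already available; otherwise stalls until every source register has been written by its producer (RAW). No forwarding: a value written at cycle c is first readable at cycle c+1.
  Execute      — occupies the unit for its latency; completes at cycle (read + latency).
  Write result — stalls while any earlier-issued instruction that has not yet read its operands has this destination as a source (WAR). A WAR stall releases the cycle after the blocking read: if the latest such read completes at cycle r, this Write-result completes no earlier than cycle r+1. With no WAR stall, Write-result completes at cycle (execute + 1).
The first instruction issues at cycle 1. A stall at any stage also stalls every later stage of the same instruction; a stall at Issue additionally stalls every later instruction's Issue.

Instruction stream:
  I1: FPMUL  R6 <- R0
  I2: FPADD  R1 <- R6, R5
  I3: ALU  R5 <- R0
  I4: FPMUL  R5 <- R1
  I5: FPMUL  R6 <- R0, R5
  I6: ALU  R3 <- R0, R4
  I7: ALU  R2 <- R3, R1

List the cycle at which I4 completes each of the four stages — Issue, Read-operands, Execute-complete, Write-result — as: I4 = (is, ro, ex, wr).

I1: IS=1 RO=2 EX=7 WR=8
I2: IS=2 RO=9 EX=12 WR=13  [RAW R6: wait I1 write@8]
I3: IS=3 RO=4 EX=5 WR=10  [WAR R5: wait I2 read@9]
I4: IS=11 RO=14 EX=19 WR=20  [WAW R5: wait I3 write@10; RAW R1: wait I2 write@13]
I5: IS=21 RO=22 EX=27 WR=28  [struct: FPMUL busy until I4 writes@20]
I6: IS=22 RO=23 EX=24 WR=25
I7: IS=26 RO=27 EX=28 WR=29  [struct: ALU busy until I6 writes@25]

I4 = (11, 14, 19, 20)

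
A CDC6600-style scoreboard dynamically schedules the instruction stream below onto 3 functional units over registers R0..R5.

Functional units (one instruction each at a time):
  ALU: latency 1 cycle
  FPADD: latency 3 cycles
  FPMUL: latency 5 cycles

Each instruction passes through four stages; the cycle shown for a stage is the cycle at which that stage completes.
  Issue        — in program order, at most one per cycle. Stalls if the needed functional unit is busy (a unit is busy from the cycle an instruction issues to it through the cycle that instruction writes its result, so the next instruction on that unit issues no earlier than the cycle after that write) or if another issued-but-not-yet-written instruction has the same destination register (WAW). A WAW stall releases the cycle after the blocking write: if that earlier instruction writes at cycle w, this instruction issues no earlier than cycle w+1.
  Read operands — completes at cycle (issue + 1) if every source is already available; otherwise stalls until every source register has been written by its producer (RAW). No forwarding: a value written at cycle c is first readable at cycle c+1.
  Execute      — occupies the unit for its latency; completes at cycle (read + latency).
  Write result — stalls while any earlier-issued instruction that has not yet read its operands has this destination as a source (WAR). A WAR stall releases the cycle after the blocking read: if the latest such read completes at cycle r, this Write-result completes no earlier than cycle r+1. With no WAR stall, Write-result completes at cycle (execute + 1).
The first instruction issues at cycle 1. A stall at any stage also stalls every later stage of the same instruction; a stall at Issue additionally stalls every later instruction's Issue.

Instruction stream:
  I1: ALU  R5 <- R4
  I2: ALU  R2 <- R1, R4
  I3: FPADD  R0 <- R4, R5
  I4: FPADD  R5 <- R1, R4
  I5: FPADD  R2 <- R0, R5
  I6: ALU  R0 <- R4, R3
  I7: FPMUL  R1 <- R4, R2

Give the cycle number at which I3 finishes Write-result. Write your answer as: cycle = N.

[1] issue I1 (ALU)
[2] I1 read-ops
[3] I1 finished on ALU
[4] I1→R5
[5] issue I2 (ALU)
[6] I2 read-ops | issue I3 (FPADD)
[7] I2 finished on ALU | I3 read-ops
[8] I2→R2
[10] I3 finished on FPADD
[11] I3→R0
[12] issue I4 (FPADD)
[13] I4 read-ops
[16] I4 finished on FPADD
[17] I4→R5
[18] issue I5 (FPADD)
[19] I5 read-ops | issue I6 (ALU)
[20] I6 read-ops | issue I7 (FPMUL)
[21] I6 finished on ALU
[22] I5 finished on FPADD | I6→R0
[23] I5→R2
[24] I7 read-ops
[29] I7 finished on FPMUL
[30] I7→R1

cycle = 11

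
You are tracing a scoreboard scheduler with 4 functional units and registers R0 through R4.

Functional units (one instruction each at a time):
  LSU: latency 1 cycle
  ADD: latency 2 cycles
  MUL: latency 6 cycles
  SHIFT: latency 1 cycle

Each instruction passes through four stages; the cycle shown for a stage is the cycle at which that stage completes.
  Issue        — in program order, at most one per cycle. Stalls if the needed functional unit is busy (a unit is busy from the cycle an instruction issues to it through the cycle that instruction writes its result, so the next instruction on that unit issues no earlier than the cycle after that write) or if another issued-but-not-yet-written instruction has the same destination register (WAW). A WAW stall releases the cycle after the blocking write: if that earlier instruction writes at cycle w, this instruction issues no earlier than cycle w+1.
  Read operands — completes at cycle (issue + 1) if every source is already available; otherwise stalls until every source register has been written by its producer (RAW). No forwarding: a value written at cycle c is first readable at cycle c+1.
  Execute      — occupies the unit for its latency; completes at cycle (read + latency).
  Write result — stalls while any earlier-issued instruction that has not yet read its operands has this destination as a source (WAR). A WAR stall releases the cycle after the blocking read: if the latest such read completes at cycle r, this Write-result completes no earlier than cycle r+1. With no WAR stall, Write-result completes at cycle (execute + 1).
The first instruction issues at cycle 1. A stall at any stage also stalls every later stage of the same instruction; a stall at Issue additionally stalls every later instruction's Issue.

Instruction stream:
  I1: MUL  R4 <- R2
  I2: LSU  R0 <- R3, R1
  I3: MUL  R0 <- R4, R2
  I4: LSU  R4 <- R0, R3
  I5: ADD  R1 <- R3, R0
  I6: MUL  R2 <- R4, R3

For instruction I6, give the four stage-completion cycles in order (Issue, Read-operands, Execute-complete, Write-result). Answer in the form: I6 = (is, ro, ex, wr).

I6 = (19, 22, 28, 29)

  I1 | 1 | 2 | 8 | 9
  I2 | 2 | 3 | 4 | 5
  I3 | 10 | 11 | 17 | 18   struct: MUL busy until I1 writes@9
  I4 | 11 | 19 | 20 | 21   RAW R0: wait I3 write@18
  I5 | 12 | 19 | 21 | 22   RAW R0: wait I3 write@18
  I6 | 19 | 22 | 28 | 29   struct: MUL busy until I3 writes@18 · RAW R4: wait I4 write@21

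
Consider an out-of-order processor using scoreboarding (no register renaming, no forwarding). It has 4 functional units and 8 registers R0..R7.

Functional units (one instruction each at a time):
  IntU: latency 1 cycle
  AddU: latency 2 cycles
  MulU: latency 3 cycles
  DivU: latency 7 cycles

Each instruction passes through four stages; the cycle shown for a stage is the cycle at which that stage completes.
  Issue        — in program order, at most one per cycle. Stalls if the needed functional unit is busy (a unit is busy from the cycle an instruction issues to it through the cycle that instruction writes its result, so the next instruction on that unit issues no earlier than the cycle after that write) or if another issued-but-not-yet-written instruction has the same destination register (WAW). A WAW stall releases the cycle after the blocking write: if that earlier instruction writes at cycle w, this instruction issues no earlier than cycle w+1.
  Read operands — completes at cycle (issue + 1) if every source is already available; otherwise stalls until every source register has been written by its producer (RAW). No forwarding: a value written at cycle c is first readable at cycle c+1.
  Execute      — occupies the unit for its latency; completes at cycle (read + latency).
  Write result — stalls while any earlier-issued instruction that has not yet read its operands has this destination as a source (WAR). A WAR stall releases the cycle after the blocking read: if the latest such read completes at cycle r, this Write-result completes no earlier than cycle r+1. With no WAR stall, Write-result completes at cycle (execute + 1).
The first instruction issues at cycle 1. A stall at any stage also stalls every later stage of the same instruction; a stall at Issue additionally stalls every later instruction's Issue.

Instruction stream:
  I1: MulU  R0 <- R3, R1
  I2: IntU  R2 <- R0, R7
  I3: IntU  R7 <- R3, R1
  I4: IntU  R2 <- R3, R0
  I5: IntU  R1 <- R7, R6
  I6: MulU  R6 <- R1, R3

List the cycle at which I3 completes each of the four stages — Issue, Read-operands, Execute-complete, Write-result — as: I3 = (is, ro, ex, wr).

cycle 1: I1 dispatched to MulU
cycle 2: I1 operands ready · I2 dispatched to IntU
cycle 5: I1 complete
cycle 6: R0←I1
cycle 7: I2 operands ready
cycle 8: I2 complete
cycle 9: R2←I2
cycle 10: I3 dispatched to IntU
cycle 11: I3 operands ready
cycle 12: I3 complete
cycle 13: R7←I3
cycle 14: I4 dispatched to IntU
cycle 15: I4 operands ready
cycle 16: I4 complete
cycle 17: R2←I4
cycle 18: I5 dispatched to IntU
cycle 19: I5 operands ready · I6 dispatched to MulU
cycle 20: I5 complete
cycle 21: R1←I5
cycle 22: I6 operands ready
cycle 25: I6 complete
cycle 26: R6←I6

I3 = (10, 11, 12, 13)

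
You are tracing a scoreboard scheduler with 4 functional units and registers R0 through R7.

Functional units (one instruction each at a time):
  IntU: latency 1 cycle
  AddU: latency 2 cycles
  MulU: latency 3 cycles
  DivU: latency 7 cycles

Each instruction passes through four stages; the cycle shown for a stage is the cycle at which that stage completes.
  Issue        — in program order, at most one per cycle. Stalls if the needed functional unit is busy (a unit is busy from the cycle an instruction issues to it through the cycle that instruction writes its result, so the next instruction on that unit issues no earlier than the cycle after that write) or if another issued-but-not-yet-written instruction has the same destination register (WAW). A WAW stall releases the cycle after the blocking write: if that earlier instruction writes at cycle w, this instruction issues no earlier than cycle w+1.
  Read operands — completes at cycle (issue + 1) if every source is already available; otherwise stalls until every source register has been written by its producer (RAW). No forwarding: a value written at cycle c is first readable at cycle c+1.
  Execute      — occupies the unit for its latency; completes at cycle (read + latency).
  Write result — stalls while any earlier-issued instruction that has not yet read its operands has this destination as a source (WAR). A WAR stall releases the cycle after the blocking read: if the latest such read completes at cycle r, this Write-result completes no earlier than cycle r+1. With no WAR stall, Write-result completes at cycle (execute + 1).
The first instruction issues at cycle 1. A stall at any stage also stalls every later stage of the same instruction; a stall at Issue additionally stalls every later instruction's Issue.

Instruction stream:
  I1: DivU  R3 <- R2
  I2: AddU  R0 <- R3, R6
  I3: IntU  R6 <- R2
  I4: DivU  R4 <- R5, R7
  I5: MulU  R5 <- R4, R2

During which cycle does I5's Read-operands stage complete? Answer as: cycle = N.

c1: I1 dispatched to DivU
c2: I1 operands ready · I2 dispatched to AddU
c3: I3 dispatched to IntU
c4: I3 operands ready
c5: I3 complete
c9: I1 complete
c10: R3←I1
c11: I2 operands ready · I4 dispatched to DivU
c12: R6←I3 · I4 operands ready · I5 dispatched to MulU
c13: I2 complete
c14: R0←I2
c19: I4 complete
c20: R4←I4
c21: I5 operands ready
c24: I5 complete
c25: R5←I5

cycle = 21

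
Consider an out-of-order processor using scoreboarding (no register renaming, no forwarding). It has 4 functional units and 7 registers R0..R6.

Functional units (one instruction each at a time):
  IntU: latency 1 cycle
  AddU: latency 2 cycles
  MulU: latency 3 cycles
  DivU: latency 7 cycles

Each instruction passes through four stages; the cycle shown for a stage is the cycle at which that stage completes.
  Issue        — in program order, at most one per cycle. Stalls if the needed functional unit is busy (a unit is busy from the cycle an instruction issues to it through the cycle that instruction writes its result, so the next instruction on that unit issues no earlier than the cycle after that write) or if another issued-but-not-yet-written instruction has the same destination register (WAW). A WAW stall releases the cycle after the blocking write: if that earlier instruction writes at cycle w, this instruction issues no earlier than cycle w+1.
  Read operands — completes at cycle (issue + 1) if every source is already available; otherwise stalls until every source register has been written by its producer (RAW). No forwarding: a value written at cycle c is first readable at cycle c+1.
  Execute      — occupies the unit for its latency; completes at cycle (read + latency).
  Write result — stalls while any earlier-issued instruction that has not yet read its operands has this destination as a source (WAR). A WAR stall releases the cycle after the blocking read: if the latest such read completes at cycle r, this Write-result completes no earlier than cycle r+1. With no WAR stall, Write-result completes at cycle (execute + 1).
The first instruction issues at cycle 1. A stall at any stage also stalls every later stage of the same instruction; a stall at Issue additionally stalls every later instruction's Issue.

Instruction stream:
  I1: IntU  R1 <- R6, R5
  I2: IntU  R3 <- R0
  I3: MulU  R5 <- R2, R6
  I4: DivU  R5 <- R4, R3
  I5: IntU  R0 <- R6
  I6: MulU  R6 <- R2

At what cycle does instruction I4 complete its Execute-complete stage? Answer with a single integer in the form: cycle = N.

cycle = 20

cycle 1: issue I1 (IntU)
cycle 2: I1 read-ops
cycle 3: I1 finished on IntU
cycle 4: I1→R1
cycle 5: issue I2 (IntU)
cycle 6: I2 read-ops; issue I3 (MulU)
cycle 7: I2 finished on IntU; I3 read-ops
cycle 8: I2→R3
cycle 10: I3 finished on MulU
cycle 11: I3→R5
cycle 12: issue I4 (DivU)
cycle 13: I4 read-ops; issue I5 (IntU)
cycle 14: I5 read-ops; issue I6 (MulU)
cycle 15: I5 finished on IntU; I6 read-ops
cycle 16: I5→R0
cycle 18: I6 finished on MulU
cycle 19: I6→R6
cycle 20: I4 finished on DivU
cycle 21: I4→R5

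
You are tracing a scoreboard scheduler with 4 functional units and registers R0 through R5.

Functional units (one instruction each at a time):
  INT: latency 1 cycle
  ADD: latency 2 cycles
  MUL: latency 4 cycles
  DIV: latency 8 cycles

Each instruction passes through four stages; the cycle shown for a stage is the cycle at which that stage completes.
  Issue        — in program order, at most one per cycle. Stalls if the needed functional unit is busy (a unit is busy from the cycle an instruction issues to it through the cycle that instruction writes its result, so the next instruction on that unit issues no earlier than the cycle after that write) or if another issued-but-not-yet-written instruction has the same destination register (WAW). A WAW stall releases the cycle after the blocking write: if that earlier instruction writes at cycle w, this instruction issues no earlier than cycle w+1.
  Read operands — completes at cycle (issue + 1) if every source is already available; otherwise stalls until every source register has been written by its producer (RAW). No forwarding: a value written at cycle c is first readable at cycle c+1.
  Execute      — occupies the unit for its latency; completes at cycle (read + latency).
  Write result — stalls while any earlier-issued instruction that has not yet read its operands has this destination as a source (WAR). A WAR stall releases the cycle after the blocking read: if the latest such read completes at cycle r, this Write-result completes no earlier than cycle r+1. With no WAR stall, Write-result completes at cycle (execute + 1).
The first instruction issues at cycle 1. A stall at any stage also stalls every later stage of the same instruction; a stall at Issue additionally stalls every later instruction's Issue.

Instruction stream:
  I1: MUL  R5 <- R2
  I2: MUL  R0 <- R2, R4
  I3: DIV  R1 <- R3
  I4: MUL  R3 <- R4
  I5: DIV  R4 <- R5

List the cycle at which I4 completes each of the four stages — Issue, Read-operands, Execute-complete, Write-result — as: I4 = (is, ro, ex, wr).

c1: I1 issues→MUL
c2: I1 reads
c6: I1 exec-done
c7: I1 writes R5
c8: I2 issues→MUL
c9: I2 reads; I3 issues→DIV
c10: I3 reads
c13: I2 exec-done
c14: I2 writes R0
c15: I4 issues→MUL
c16: I4 reads
c18: I3 exec-done
c19: I3 writes R1
c20: I4 exec-done; I5 issues→DIV
c21: I4 writes R3; I5 reads
c29: I5 exec-done
c30: I5 writes R4

I4 = (15, 16, 20, 21)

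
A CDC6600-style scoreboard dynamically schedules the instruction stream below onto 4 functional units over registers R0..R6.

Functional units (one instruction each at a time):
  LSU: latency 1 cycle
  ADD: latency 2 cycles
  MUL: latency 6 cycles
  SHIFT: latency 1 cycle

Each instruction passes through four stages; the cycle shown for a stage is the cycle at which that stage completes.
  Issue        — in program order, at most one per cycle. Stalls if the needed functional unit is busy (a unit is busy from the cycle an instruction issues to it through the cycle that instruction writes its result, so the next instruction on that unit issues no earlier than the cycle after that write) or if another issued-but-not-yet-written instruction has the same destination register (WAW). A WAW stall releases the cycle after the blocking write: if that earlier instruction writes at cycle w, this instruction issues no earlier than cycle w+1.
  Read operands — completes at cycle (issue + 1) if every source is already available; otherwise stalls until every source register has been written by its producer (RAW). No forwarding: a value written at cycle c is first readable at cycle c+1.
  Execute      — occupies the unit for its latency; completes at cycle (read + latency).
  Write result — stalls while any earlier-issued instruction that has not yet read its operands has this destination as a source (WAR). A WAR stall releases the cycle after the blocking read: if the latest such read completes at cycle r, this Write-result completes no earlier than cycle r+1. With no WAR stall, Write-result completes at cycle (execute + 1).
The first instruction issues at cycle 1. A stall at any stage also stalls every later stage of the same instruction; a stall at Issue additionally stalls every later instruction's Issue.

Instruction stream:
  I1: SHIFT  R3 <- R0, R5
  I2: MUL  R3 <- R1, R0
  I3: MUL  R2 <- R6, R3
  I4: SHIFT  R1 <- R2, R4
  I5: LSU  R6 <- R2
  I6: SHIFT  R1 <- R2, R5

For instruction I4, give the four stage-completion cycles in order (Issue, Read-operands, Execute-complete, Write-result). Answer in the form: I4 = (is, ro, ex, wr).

  I1 | 1 | 2 | 3 | 4
  I2 | 5 | 6 | 12 | 13   WAW R3: wait I1 write@4
  I3 | 14 | 15 | 21 | 22   struct: MUL busy until I2 writes@13
  I4 | 15 | 23 | 24 | 25   RAW R2: wait I3 write@22
  I5 | 16 | 23 | 24 | 25   RAW R2: wait I3 write@22
  I6 | 26 | 27 | 28 | 29   struct: SHIFT busy until I4 writes@25

I4 = (15, 23, 24, 25)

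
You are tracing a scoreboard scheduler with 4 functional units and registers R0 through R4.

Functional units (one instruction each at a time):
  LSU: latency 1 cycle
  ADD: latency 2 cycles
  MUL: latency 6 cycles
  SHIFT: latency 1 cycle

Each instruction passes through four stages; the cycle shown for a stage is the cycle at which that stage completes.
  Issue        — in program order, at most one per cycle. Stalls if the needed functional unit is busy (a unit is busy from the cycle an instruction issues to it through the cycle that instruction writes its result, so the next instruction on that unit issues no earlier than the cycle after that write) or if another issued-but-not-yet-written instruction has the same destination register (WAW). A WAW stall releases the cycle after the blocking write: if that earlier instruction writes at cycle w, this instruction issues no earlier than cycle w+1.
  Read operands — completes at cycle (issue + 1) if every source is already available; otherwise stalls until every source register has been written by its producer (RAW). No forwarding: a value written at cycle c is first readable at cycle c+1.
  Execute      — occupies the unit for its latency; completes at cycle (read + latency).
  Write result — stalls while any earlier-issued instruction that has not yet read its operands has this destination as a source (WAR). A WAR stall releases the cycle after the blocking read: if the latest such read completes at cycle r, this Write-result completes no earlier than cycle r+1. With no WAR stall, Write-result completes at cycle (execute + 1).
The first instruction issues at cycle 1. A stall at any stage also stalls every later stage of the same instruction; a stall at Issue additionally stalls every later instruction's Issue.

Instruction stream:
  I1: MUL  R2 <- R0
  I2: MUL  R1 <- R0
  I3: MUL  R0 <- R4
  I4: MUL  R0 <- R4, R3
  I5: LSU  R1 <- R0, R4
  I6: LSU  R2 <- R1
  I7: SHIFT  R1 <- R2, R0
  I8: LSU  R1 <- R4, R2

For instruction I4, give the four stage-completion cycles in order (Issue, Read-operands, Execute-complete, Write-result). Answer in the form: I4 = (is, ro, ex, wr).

I1: IS=1 RO=2 EX=8 WR=9
I2: IS=10 RO=11 EX=17 WR=18  [struct: MUL busy until I1 writes@9]
I3: IS=19 RO=20 EX=26 WR=27  [struct: MUL busy until I2 writes@18]
I4: IS=28 RO=29 EX=35 WR=36  [struct: MUL busy until I3 writes@27]
I5: IS=29 RO=37 EX=38 WR=39  [RAW R0: wait I4 write@36]
I6: IS=40 RO=41 EX=42 WR=43  [struct: LSU busy until I5 writes@39]
I7: IS=41 RO=44 EX=45 WR=46  [RAW R2: wait I6 write@43]
I8: IS=47 RO=48 EX=49 WR=50  [WAW R1: wait I7 write@46]

I4 = (28, 29, 35, 36)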